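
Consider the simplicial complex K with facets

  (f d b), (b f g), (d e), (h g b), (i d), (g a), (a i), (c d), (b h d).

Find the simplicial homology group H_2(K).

Take the total order a < b < c < d < e < f < g < h < i on the vertex set. Then K (dimension 2) consists of the simplices:

  0-simplices (9): a, b, c, d, e, f, g, h, i
  1-simplices (13): ag, ai, bd, bf, bg, bh, cd, de, df, dh, di, fg, gh
  2-simplices (4): bdf, bdh, bfg, bgh

giving chain groups C_0 ≅ Z^9, C_1 ≅ Z^13, C_2 ≅ Z^4.

The boundary map ∂_1: C_1 → C_0 sends each edge [p,q] (with p < q) to q − p. For instance
  ∂gh = h − g.
This gives a 9×13 integer matrix of rank 8; reducing to Smith normal form yields diagonal entries (1,1,1,1,1,1,1,1).

The boundary map ∂_2: C_2 → C_1 sends each 2-simplex [p,q,r] to [q,r] − [p,r] + [p,q]. For instance
  ∂bfg = fg − bg + bf,
  ∂bgh = gh − bh + bg.
This gives a 13×4 integer matrix of rank 4; reducing to Smith normal form yields diagonal entries (1,1,1,1).

Reading off H_k = ker ∂_k / im ∂_{k+1}:

  H_2: rank ker ∂_2 − rank ∂_3 = (4 − 4) − 0 = 0, and there is no ∂_3, so H_2 = 0.

H_2 ≅ 0.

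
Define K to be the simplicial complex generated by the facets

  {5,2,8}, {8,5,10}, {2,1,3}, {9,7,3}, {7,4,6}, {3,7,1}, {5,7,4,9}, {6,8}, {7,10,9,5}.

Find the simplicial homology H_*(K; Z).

Order the vertices as 1 < 2 < 3 < 4 < 5 < 6 < 7 < 8 < 9 < 10. Listing each simplex with vertices in this order, K has dimension 3 with simplices:

  0-simplices (10): [1], [2], [3], [4], [5], [6], [7], [8], [9], [10]
  1-simplices (22): [1,2], [1,3], [1,7], [2,3], [2,5], [2,8], [3,7], [3,9], [4,5], [4,6], [4,7], [4,9], [5,7], [5,8], [5,9], [5,10], [6,7], [6,8], [7,9], [7,10], [8,10], [9,10]
  2-simplices (13): [1,2,3], [1,3,7], [2,5,8], [3,7,9], [4,5,7], [4,5,9], [4,6,7], [4,7,9], [5,7,9], [5,7,10], [5,8,10], [5,9,10], [7,9,10]
  3-simplices (2): [4,5,7,9], [5,7,9,10]

giving chain groups C_0 ≅ Z^10, C_1 ≅ Z^22, C_2 ≅ Z^13, C_3 ≅ Z^2.

∂_1: C_1 → C_0 sends each edge [p,q] (with p < q) to q − p. For instance
  ∂[4,7] = [7] − [4].
As a 10×22 matrix over Z this has rank 9, with invariant factors (1,1,1,1,1,1,1,1,1).

The boundary map ∂_2: C_2 → C_1 sends each 2-simplex [p,q,r] to [q,r] − [p,r] + [p,q]. For instance
  ∂[1,2,3] = [2,3] − [1,3] + [1,2],
  ∂[4,6,7] = [6,7] − [4,7] + [4,6].
The resulting 22×13 matrix has rank 11, and its Smith normal form has invariant factors (1,1,1,1,1,1,1,1,1,1,1).

The boundary map ∂_3: C_3 → C_2 sends each 3-simplex σ to the alternating sum Σ_i (−1)^i (σ with its i-th vertex removed). For instance
  ∂[5,7,9,10] = [7,9,10] − [5,9,10] + [5,7,10] − [5,7,9],
  ∂[4,5,7,9] = [5,7,9] − [4,7,9] + [4,5,9] − [4,5,7].
This gives a 13×2 integer matrix of rank 2; reducing to Smith normal form yields diagonal entries (1,1).

Computing H_k = (kernel of ∂_k) / (image of ∂_{k+1}):

  H_0: rank C_0 − rank ∂_1 = 10 − 9 = 1, and the invariant factors of ∂_1 are all 1, so H_0 = Z.
  H_1: rank ker ∂_1 − rank ∂_2 = (22 − 9) − 11 = 2, and the invariant factors of ∂_2 are all 1, so H_1 = Z^2.
  H_2: rank ker ∂_2 − rank ∂_3 = (13 − 11) − 2 = 0, and the invariant factors of ∂_3 are all 1, so H_2 = 0.
  H_3: rank ker ∂_3 − rank ∂_4 = (2 − 2) − 0 = 0, and there is no ∂_4, so H_3 = 0.

As a check, the Euler characteristic is 10 − 22 + 13 − 2 = -1, which agrees with 1 − 2 + 0 − 0 = -1.

H_0 ≅ Z,  H_1 ≅ Z^2,  H_2 = 0,  H_3 = 0.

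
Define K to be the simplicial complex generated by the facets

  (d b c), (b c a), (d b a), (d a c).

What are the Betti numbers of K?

Order the vertices as a < b < c < d. Listing each simplex with vertices in this order, K has dimension 2 with simplices:

  0-simplices (4): a, b, c, d
  1-simplices (6): ab, ac, ad, bc, bd, cd
  2-simplices (4): abc, abd, acd, bcd

so the chain groups are C_0 ≅ Z^4, C_1 ≅ Z^6, C_2 ≅ Z^4.

The boundary map ∂_1: C_1 → C_0 is given by ∂[p,q] = [q] − [p]. For instance
  ∂cd = d − c.
The 4×6 boundary matrix has rank 3 and Smith normal form diag(1,1,1).

The boundary map ∂_2: C_2 → C_1 maps a triangle to the signed sum of its edges. For instance
  ∂acd = cd − ad + ac,
  ∂bcd = cd − bd + bc.
The resulting 6×4 matrix has rank 3, and its Smith normal form has invariant factors (1,1,1).

From H_k ≅ ker(∂_k) / im(∂_{k+1}) we obtain:

  H_0: rank C_0 − rank ∂_1 = 4 − 3 = 1, and the invariant factors of ∂_1 are all 1, so H_0 = Z.
  H_1: rank ker ∂_1 − rank ∂_2 = (6 − 3) − 3 = 0, and the invariant factors of ∂_2 are all 1, so H_1 = 0.
  H_2: rank ker ∂_2 − rank ∂_3 = (4 − 3) − 0 = 1, and there is no ∂_3, so H_2 = Z.

(K is a triangulation of the 2-sphere S^2.)

Hence the Betti numbers are b_0 = 1, b_1 = 0, b_2 = 1.

b_0 = 1, b_1 = 0, b_2 = 1.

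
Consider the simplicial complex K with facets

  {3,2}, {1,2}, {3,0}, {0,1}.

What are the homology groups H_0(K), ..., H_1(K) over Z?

H_0 ≅ Z,  H_1 ≅ Z.

We work with the vertex ordering 0 < 1 < 2 < 3. The simplices of K, each written with vertices in increasing order, are:

  0-simplices (4): [0], [1], [2], [3]
  1-simplices (4): [0,1], [0,3], [1,2], [2,3]

giving chain groups C_0 ≅ Z^4, C_1 ≅ Z^4.

Boundary ∂_1: C_1 → C_0 is given by ∂[p,q] = [q] − [p].
This gives a 4×4 integer matrix of rank 3; reducing to Smith normal form yields diagonal entries (1,1,1).

From H_k ≅ ker(∂_k) / im(∂_{k+1}) we obtain:

  H_0: rank C_0 − rank ∂_1 = 4 − 3 = 1, and the invariant factors of ∂_1 are all 1, so H_0 ≅ Z.
  H_1: rank ker ∂_1 − rank ∂_2 = (4 − 3) − 0 = 1, and there is no ∂_2, so H_1 ≅ Z.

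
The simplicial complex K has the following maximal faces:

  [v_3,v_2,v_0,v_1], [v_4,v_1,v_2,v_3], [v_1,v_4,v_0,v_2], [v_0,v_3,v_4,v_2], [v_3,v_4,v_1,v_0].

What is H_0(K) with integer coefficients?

H_0 ≅ Z.

Take the total order v_0 < v_1 < v_2 < v_3 < v_4 on the vertex set. Then K (dimension 3) consists of the simplices:

  0-simplices (5): [v_0], [v_1], [v_2], [v_3], [v_4]
  1-simplices (10): [v_0,v_1], [v_0,v_2], [v_0,v_3], [v_0,v_4], [v_1,v_2], [v_1,v_3], [v_1,v_4], [v_2,v_3], [v_2,v_4], [v_3,v_4]
  2-simplices (10): [v_0,v_1,v_2], [v_0,v_1,v_3], [v_0,v_1,v_4], [v_0,v_2,v_3], [v_0,v_2,v_4], [v_0,v_3,v_4], [v_1,v_2,v_3], [v_1,v_2,v_4], [v_1,v_3,v_4], [v_2,v_3,v_4]
  3-simplices (5): [v_0,v_1,v_2,v_3], [v_0,v_1,v_2,v_4], [v_0,v_1,v_3,v_4], [v_0,v_2,v_3,v_4], [v_1,v_2,v_3,v_4]

Hence C_0 ≅ Z^5, C_1 ≅ Z^10, C_2 ≅ Z^10, C_3 ≅ Z^5.

∂_1: C_1 → C_0 is given by ∂[p,q] = [q] − [p]. For instance
  ∂[v_0,v_2] = [v_2] − [v_0].
This gives a 5×10 integer matrix of rank 4; reducing to Smith normal form yields diagonal entries (1,1,1,1).

Boundary ∂_2: C_2 → C_1 maps a triangle to the signed sum of its edges. For instance
  ∂[v_2,v_3,v_4] = [v_3,v_4] − [v_2,v_4] + [v_2,v_3],
  ∂[v_0,v_1,v_2] = [v_1,v_2] − [v_0,v_2] + [v_0,v_1].
This gives a 10×10 integer matrix of rank 6; reducing to Smith normal form yields diagonal entries (1,1,1,1,1,1).

The boundary map ∂_3: C_3 → C_2 sends each 3-simplex σ to the alternating sum Σ_i (−1)^i (σ with its i-th vertex removed). For instance
  ∂[v_0,v_1,v_2,v_4] = [v_1,v_2,v_4] − [v_0,v_2,v_4] + [v_0,v_1,v_4] − [v_0,v_1,v_2],
  ∂[v_0,v_2,v_3,v_4] = [v_2,v_3,v_4] − [v_0,v_3,v_4] + [v_0,v_2,v_4] − [v_0,v_2,v_3].
As a 10×5 matrix over Z this has rank 4, with invariant factors (1,1,1,1).

From H_k ≅ ker(∂_k) / im(∂_{k+1}) we obtain:

  H_0: rank C_0 − rank ∂_1 = 5 − 4 = 1, and the invariant factors of ∂_1 are all 1, so H_0 = Z.

(K is a triangulation of the 3-sphere S^3.)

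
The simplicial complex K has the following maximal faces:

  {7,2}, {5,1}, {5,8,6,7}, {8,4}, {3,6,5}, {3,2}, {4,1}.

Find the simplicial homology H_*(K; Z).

H_0 ≅ Z,  H_1 ≅ Z^2,  H_2 = 0,  H_3 = 0.

Order the vertices as 1 < 2 < 3 < 4 < 5 < 6 < 7 < 8. Listing each simplex with vertices in this order, K has dimension 3 with simplices:

  0-simplices (8): [1], [2], [3], [4], [5], [6], [7], [8]
  1-simplices (13): [1,4], [1,5], [2,3], [2,7], [3,5], [3,6], [4,8], [5,6], [5,7], [5,8], [6,7], [6,8], [7,8]
  2-simplices (5): [3,5,6], [5,6,7], [5,6,8], [5,7,8], [6,7,8]
  3-simplices (1): [5,6,7,8]

giving chain groups C_0 ≅ Z^8, C_1 ≅ Z^13, C_2 ≅ Z^5, C_3 ≅ Z^1.

The boundary map ∂_1: C_1 → C_0 maps an edge to its endpoints' difference, ∂[p,q] = q − p. For instance
  ∂[5,8] = [8] − [5].
This gives a 8×13 integer matrix of rank 7; reducing to Smith normal form yields diagonal entries (1,1,1,1,1,1,1).

∂_2: C_2 → C_1 acts by ∂[p,q,r] = [q,r] − [p,r] + [p,q]. For instance
  ∂[6,7,8] = [7,8] − [6,8] + [6,7],
  ∂[3,5,6] = [5,6] − [3,6] + [3,5].
This gives a 13×5 integer matrix of rank 4; reducing to Smith normal form yields diagonal entries (1,1,1,1).

∂_3: C_3 → C_2 sends each 3-simplex σ to the alternating sum Σ_i (−1)^i (σ with its i-th vertex removed). For instance
  ∂[5,6,7,8] = [6,7,8] − [5,7,8] + [5,6,8] − [5,6,7].
This gives a 5×1 integer matrix of rank 1; reducing to Smith normal form yields diagonal entries (1).

From H_k ≅ ker(∂_k) / im(∂_{k+1}) we obtain:

  H_0: rank C_0 − rank ∂_1 = 8 − 7 = 1, and the invariant factors of ∂_1 are all 1, so H_0 = Z.
  H_1: rank ker ∂_1 − rank ∂_2 = (13 − 7) − 4 = 2, and the invariant factors of ∂_2 are all 1, so H_1 = Z^2.
  H_2: rank ker ∂_2 − rank ∂_3 = (5 − 4) − 1 = 0, and the invariant factors of ∂_3 are all 1, so H_2 = 0.
  H_3: rank ker ∂_3 − rank ∂_4 = (1 − 1) − 0 = 0, and there is no ∂_4, so H_3 = 0.

As a check, the Euler characteristic is 8 − 13 + 5 − 1 = -1, which agrees with 1 − 2 + 0 − 0 = -1.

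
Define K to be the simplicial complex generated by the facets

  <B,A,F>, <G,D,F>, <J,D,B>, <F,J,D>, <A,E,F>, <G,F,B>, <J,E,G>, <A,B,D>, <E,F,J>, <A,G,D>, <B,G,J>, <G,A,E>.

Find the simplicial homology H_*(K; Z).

H_0 = Z,  H_1 = Z/2,  H_2 = 0.

K has 7 vertices, 18 edges, 12 triangles.
rank ∂_0 = 0, rank ∂_1 = 6 ⇒ b_0 = 7 − 0 − 6 = 1; all invariant factors of ∂_1 are 1 so no torsion. So H_0 = Z.
rank ∂_1 = 6, rank ∂_2 = 12 ⇒ b_1 = 18 − 6 − 12 = 0; ∂_2 has invariant factor(s) [2] giving torsion. So H_1 = Z/2.
rank ∂_2 = 12, rank ∂_3 = 0 ⇒ b_2 = 12 − 12 − 0 = 0. So H_2 = 0.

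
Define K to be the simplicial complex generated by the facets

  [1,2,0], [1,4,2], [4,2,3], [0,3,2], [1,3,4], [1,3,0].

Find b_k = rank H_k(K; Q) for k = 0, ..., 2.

b_0 = 1, b_1 = 0, b_2 = 1.

Fix the vertex order 0 < 1 < 2 < 3 < 4 and write every simplex with vertices in increasing order. Then dim K = 2 and the simplices of K are:

  0-simplices (5): [0], [1], [2], [3], [4]
  1-simplices (9): [0,1], [0,2], [0,3], [1,2], [1,3], [1,4], [2,3], [2,4], [3,4]
  2-simplices (6): [0,1,2], [0,1,3], [0,2,3], [1,2,4], [1,3,4], [2,3,4]

so the chain groups are C_0 ≅ Z^5, C_1 ≅ Z^9, C_2 ≅ Z^6.

Boundary ∂_1: C_1 → C_0 maps an edge to its endpoints' difference, ∂[p,q] = q − p. For instance
  ∂[1,4] = [4] − [1].
As a 5×9 matrix over Z this has rank 4, with invariant factors (1,1,1,1).

Boundary ∂_2: C_2 → C_1 maps a triangle to the signed sum of its edges. For instance
  ∂[0,1,3] = [1,3] − [0,3] + [0,1],
  ∂[2,3,4] = [3,4] − [2,4] + [2,3].
This gives a 9×6 integer matrix of rank 5; reducing to Smith normal form yields diagonal entries (1,1,1,1,1).

Reading off H_k = ker ∂_k / im ∂_{k+1}:

  H_0: rank C_0 − rank ∂_1 = 5 − 4 = 1, and the invariant factors of ∂_1 are all 1, so H_0 ≅ Z.
  H_1: rank ker ∂_1 − rank ∂_2 = (9 − 4) − 5 = 0, and the invariant factors of ∂_2 are all 1, so H_1 ≅ 0.
  H_2: rank ker ∂_2 − rank ∂_3 = (6 − 5) − 0 = 1, and there is no ∂_3, so H_2 ≅ Z.

As a check, the Euler characteristic is 5 − 9 + 6 = 2, which agrees with 1 − 0 + 1 = 2.

Hence the Betti numbers are b_0 = 1, b_1 = 0, b_2 = 1.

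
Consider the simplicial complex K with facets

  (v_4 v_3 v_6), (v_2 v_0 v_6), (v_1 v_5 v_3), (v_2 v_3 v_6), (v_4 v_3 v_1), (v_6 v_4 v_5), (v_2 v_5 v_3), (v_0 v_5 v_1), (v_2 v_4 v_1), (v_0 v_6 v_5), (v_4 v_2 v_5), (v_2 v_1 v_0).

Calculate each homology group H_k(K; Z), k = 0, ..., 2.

We work with the vertex ordering v_0 < v_1 < v_2 < v_3 < v_4 < v_5 < v_6. The simplices of K, each written with vertices in increasing order, are:

  0-simplices (7): [v_0], [v_1], [v_2], [v_3], [v_4], [v_5], [v_6]
  1-simplices (18): (18 of them)
  2-simplices (12): (12 of them)

giving chain groups C_0 ≅ Z^7, C_1 ≅ Z^18, C_2 ≅ Z^12.

∂_1: C_1 → C_0 sends each edge [p,q] (with p < q) to q − p. For instance
  ∂[v_1,v_3] = [v_3] − [v_1].
The 7×18 boundary matrix has rank 6 and Smith normal form diag(1,1,1,1,1,1).

∂_2: C_2 → C_1 maps a triangle to the signed sum of its edges. For instance
  ∂[v_1,v_2,v_4] = [v_2,v_4] − [v_1,v_4] + [v_1,v_2],
  ∂[v_2,v_3,v_5] = [v_3,v_5] − [v_2,v_5] + [v_2,v_3].
The 18×12 boundary matrix has rank 12 and Smith normal form diag(1,1,1,1,1,1,1,1,1,1,1,2).

From H_k ≅ ker(∂_k) / im(∂_{k+1}) we obtain:

  H_0: rank C_0 − rank ∂_1 = 7 − 6 = 1, and the invariant factors of ∂_1 are all 1, so H_0 = Z.
  H_1: rank ker ∂_1 − rank ∂_2 = (18 − 6) − 12 = 0, and ∂_2 has invariant factor 2 > 1, so H_1 = Z/2.
  H_2: rank ker ∂_2 − rank ∂_3 = (12 − 12) − 0 = 0, and there is no ∂_3, so H_2 = 0.

(K is a triangulation of the real projective plane RP^2.)

H_0 ≅ Z,  H_1 ≅ Z/2,  H_2 = 0.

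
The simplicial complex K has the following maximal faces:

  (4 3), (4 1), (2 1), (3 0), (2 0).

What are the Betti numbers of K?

We work with the vertex ordering 0 < 1 < 2 < 3 < 4. The simplices of K, each written with vertices in increasing order, are:

  0-simplices (5): [0], [1], [2], [3], [4]
  1-simplices (5): [0,2], [0,3], [1,2], [1,4], [3,4]

so the chain groups are C_0 ≅ Z^5, C_1 ≅ Z^5.

Boundary ∂_1: C_1 → C_0 sends each edge [p,q] (with p < q) to q − p. For instance
  ∂[1,2] = [2] − [1].
The 5×5 boundary matrix has rank 4 and Smith normal form diag(1,1,1,1).

Now H_k = ker ∂_k / im ∂_{k+1}, so:

  H_0: rank C_0 − rank ∂_1 = 5 − 4 = 1, and the invariant factors of ∂_1 are all 1, so H_0 = Z.
  H_1: rank ker ∂_1 − rank ∂_2 = (5 − 4) − 0 = 1, and there is no ∂_2, so H_1 = Z.

As a check, the Euler characteristic is 5 − 5 = 0, which agrees with 1 − 1 = 0.

Hence the Betti numbers are b_0 = 1, b_1 = 1.

b_0 = 1, b_1 = 1.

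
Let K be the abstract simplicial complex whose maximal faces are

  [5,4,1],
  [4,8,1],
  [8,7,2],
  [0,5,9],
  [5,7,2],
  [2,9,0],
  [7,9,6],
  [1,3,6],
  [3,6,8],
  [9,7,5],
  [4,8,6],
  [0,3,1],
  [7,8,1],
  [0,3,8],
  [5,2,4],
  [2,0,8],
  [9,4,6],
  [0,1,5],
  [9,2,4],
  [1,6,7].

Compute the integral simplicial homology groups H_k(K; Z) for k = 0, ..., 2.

H_0 = Z,  H_1 = Z ⊕ Z_2,  H_2 = 0.

Fix the vertex order 0 < 1 < 2 < 3 < 4 < 5 < 6 < 7 < 8 < 9 and write every simplex with vertices in increasing order. Then dim K = 2 and the simplices of K are:

  0-simplices (10): [0], [1], [2], [3], [4], [5], [6], [7], [8], [9]
  1-simplices (30): (30 of them)
  2-simplices (20): (20 of them)

so the chain groups are C_0 ≅ Z^10, C_1 ≅ Z^30, C_2 ≅ Z^20.

The boundary map ∂_1: C_1 → C_0 maps an edge to its endpoints' difference, ∂[p,q] = q − p.
This gives a 10×30 integer matrix of rank 9; reducing to Smith normal form yields diagonal entries (1,1,1,1,1,1,1,1,1).

The boundary map ∂_2: C_2 → C_1 sends each 2-simplex [p,q,r] to [q,r] − [p,r] + [p,q]. For instance
  ∂[2,7,8] = [7,8] − [2,8] + [2,7],
  ∂[0,2,8] = [2,8] − [0,8] + [0,2].
This gives a 30×20 integer matrix of rank 20; reducing to Smith normal form yields diagonal entries (1,1,1,1,1,1,1,1,1,1,1,1,1,1,1,1,1,1,1,2).

Now H_k = ker ∂_k / im ∂_{k+1}, so:

  H_0: rank C_0 − rank ∂_1 = 10 − 9 = 1, and the invariant factors of ∂_1 are all 1, so H_0 = Z.
  H_1: rank ker ∂_1 − rank ∂_2 = (30 − 9) − 20 = 1, and ∂_2 has invariant factor 2 > 1, so H_1 = Z ⊕ Z_2.
  H_2: rank ker ∂_2 − rank ∂_3 = (20 − 20) − 0 = 0, and there is no ∂_3, so H_2 = 0.

As a check, the Euler characteristic is 10 − 30 + 20 = 0, which agrees with 1 − 1 + 0 = 0.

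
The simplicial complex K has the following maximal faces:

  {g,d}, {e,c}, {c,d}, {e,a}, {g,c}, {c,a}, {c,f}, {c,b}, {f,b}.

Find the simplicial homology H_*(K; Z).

K has 7 vertices, 9 edges.
rank ∂_0 = 0, rank ∂_1 = 6 ⇒ b_0 = 7 − 0 − 6 = 1; all invariant factors of ∂_1 are 1 so no torsion. So H_0 ≅ Z.
rank ∂_1 = 6, rank ∂_2 = 0 ⇒ b_1 = 9 − 6 − 0 = 3. So H_1 ≅ Z^3.

H_0 ≅ Z,  H_1 ≅ Z^3.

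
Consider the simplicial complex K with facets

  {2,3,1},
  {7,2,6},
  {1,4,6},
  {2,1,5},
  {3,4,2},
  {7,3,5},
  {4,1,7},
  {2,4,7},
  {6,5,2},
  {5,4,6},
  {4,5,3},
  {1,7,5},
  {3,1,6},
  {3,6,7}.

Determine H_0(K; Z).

We work with the vertex ordering 1 < 2 < 3 < 4 < 5 < 6 < 7. The simplices of K, each written with vertices in increasing order, are:

  0-simplices (7): [1], [2], [3], [4], [5], [6], [7]
  1-simplices (21): [1,2], [1,3], [1,4], [1,5], [1,6], [1,7], [2,3], [2,4], [2,5], [2,6], [2,7], [3,4], [3,5], [3,6], [3,7], [4,5], [4,6], [4,7], [5,6], [5,7], [6,7]
  2-simplices (14): [1,2,3], [1,2,5], [1,3,6], [1,4,6], [1,4,7], [1,5,7], [2,3,4], [2,4,7], [2,5,6], [2,6,7], [3,4,5], [3,5,7], [3,6,7], [4,5,6]

giving chain groups C_0 ≅ Z^7, C_1 ≅ Z^21, C_2 ≅ Z^14.

∂_1: C_1 → C_0 is given by ∂[p,q] = [q] − [p]. For instance
  ∂[1,4] = [4] − [1].
As a 7×21 matrix over Z this has rank 6, with invariant factors (1,1,1,1,1,1).

∂_2: C_2 → C_1 acts by ∂[p,q,r] = [q,r] − [p,r] + [p,q]. For instance
  ∂[2,4,7] = [4,7] − [2,7] + [2,4],
  ∂[1,4,6] = [4,6] − [1,6] + [1,4].
As a 21×14 matrix over Z this has rank 13, with invariant factors (1,1,1,1,1,1,1,1,1,1,1,1,1).

Now H_k = ker ∂_k / im ∂_{k+1}, so:

  H_0: rank C_0 − rank ∂_1 = 7 − 6 = 1, and the invariant factors of ∂_1 are all 1, so H_0 ≅ Z.

H_0 ≅ Z.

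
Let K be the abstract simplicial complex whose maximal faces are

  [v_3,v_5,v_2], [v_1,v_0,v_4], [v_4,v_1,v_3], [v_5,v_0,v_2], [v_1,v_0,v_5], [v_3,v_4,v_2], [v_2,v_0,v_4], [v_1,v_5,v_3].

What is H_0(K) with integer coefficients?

K has 6 vertices, 12 edges, 8 triangles.
rank ∂_0 = 0, rank ∂_1 = 5 ⇒ b_0 = 6 − 0 − 5 = 1; all invariant factors of ∂_1 are 1 so no torsion. So H_0 ≅ Z.

H_0 ≅ Z.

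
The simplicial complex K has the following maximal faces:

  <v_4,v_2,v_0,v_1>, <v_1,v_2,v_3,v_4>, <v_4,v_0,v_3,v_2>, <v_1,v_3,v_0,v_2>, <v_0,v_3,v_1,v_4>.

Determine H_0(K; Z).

H_0 = Z.

K has 5 vertices, 10 edges, 10 triangles, 5 3-simplices.
rank ∂_0 = 0, rank ∂_1 = 4 ⇒ b_0 = 5 − 0 − 4 = 1; all invariant factors of ∂_1 are 1 so no torsion. So H_0 = Z.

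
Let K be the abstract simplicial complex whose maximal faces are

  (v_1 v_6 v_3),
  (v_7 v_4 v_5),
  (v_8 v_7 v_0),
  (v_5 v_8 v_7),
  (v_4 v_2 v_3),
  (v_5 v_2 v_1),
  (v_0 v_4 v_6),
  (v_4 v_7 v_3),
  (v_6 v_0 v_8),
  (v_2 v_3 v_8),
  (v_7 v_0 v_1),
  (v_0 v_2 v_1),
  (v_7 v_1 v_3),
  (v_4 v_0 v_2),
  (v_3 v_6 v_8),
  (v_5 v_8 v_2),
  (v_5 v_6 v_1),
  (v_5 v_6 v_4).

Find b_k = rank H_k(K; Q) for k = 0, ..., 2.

b_0 = 1, b_1 = 2, b_2 = 1.

Take the total order v_0 < v_1 < v_2 < v_3 < v_4 < v_5 < v_6 < v_7 < v_8 on the vertex set. Then K (dimension 2) consists of the simplices:

  0-simplices (9): [v_0], [v_1], [v_2], [v_3], [v_4], [v_5], [v_6], [v_7], [v_8]
  1-simplices (27): (27 of them)
  2-simplices (18): (18 of them)

Hence C_0 ≅ Z^9, C_1 ≅ Z^27, C_2 ≅ Z^18.

The boundary map ∂_1: C_1 → C_0 sends each edge [p,q] (with p < q) to q − p.
As a 9×27 matrix over Z this has rank 8, with invariant factors (1,1,1,1,1,1,1,1).

∂_2: C_2 → C_1 maps a triangle to the signed sum of its edges. For instance
  ∂[v_1,v_3,v_6] = [v_3,v_6] − [v_1,v_6] + [v_1,v_3],
  ∂[v_4,v_5,v_6] = [v_5,v_6] − [v_4,v_6] + [v_4,v_5].
As a 27×18 matrix over Z this has rank 17, with invariant factors (1,1,1,1,1,1,1,1,1,1,1,1,1,1,1,1,1).

Now H_k = ker ∂_k / im ∂_{k+1}, so:

  H_0: rank C_0 − rank ∂_1 = 9 − 8 = 1, and the invariant factors of ∂_1 are all 1, so H_0 ≅ Z.
  H_1: rank ker ∂_1 − rank ∂_2 = (27 − 8) − 17 = 2, and the invariant factors of ∂_2 are all 1, so H_1 ≅ Z^2.
  H_2: rank ker ∂_2 − rank ∂_3 = (18 − 17) − 0 = 1, and there is no ∂_3, so H_2 ≅ Z.

As a check, the Euler characteristic is 9 − 27 + 18 = 0, which agrees with 1 − 2 + 1 = 0.
(K is a triangulation of the torus T^2.)

Hence the Betti numbers are b_0 = 1, b_1 = 2, b_2 = 1.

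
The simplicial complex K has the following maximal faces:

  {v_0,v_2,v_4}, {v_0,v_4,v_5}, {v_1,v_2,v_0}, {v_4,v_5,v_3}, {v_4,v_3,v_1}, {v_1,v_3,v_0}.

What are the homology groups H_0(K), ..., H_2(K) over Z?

H_0 ≅ Z,  H_1 ≅ Z,  H_2 = 0.

We work with the vertex ordering v_0 < v_1 < v_2 < v_3 < v_4 < v_5. The simplices of K, each written with vertices in increasing order, are:

  0-simplices (6): [v_0], [v_1], [v_2], [v_3], [v_4], [v_5]
  1-simplices (12): [v_0,v_1], [v_0,v_2], [v_0,v_3], [v_0,v_4], [v_0,v_5], [v_1,v_2], [v_1,v_3], [v_1,v_4], [v_2,v_4], [v_3,v_4], [v_3,v_5], [v_4,v_5]
  2-simplices (6): [v_0,v_1,v_2], [v_0,v_1,v_3], [v_0,v_2,v_4], [v_0,v_4,v_5], [v_1,v_3,v_4], [v_3,v_4,v_5]

giving chain groups C_0 ≅ Z^6, C_1 ≅ Z^12, C_2 ≅ Z^6.

The boundary map ∂_1: C_1 → C_0 sends each edge [p,q] (with p < q) to q − p.
The resulting 6×12 matrix has rank 5, and its Smith normal form has invariant factors (1,1,1,1,1).

Boundary ∂_2: C_2 → C_1 acts by ∂[p,q,r] = [q,r] − [p,r] + [p,q]. For instance
  ∂[v_0,v_1,v_2] = [v_1,v_2] − [v_0,v_2] + [v_0,v_1],
  ∂[v_3,v_4,v_5] = [v_4,v_5] − [v_3,v_5] + [v_3,v_4].
This gives a 12×6 integer matrix of rank 6; reducing to Smith normal form yields diagonal entries (1,1,1,1,1,1).

Computing H_k = (kernel of ∂_k) / (image of ∂_{k+1}):

  H_0: rank C_0 − rank ∂_1 = 6 − 5 = 1, and the invariant factors of ∂_1 are all 1, so H_0 = Z.
  H_1: rank ker ∂_1 − rank ∂_2 = (12 − 5) − 6 = 1, and the invariant factors of ∂_2 are all 1, so H_1 = Z.
  H_2: rank ker ∂_2 − rank ∂_3 = (6 − 6) − 0 = 0, and there is no ∂_3, so H_2 = 0.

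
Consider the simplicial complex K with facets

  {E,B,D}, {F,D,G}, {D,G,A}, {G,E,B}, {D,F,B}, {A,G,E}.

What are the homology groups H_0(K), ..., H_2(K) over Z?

Order the vertices as A < B < D < E < F < G. Listing each simplex with vertices in this order, K has dimension 2 with simplices:

  0-simplices (6): A, B, D, E, F, G
  1-simplices (12): AD, AE, AG, BD, BE, BF, BG, DE, DF, DG, EG, FG
  2-simplices (6): ADG, AEG, BDE, BDF, BEG, DFG

so the chain groups are C_0 ≅ Z^6, C_1 ≅ Z^12, C_2 ≅ Z^6.

Boundary ∂_1: C_1 → C_0 maps an edge to its endpoints' difference, ∂[p,q] = q − p. For instance
  ∂DG = G − D.
As a 6×12 matrix over Z this has rank 5, with invariant factors (1,1,1,1,1).

Boundary ∂_2: C_2 → C_1 maps a triangle to the signed sum of its edges. For instance
  ∂DFG = FG − DG + DF,
  ∂BDF = DF − BF + BD.
As a 12×6 matrix over Z this has rank 6, with invariant factors (1,1,1,1,1,1).

Reading off H_k = ker ∂_k / im ∂_{k+1}:

  H_0: rank C_0 − rank ∂_1 = 6 − 5 = 1, and the invariant factors of ∂_1 are all 1, so H_0 ≅ Z.
  H_1: rank ker ∂_1 − rank ∂_2 = (12 − 5) − 6 = 1, and the invariant factors of ∂_2 are all 1, so H_1 ≅ Z.
  H_2: rank ker ∂_2 − rank ∂_3 = (6 − 6) − 0 = 0, and there is no ∂_3, so H_2 ≅ 0.

H_0 = Z,  H_1 = Z,  H_2 = 0.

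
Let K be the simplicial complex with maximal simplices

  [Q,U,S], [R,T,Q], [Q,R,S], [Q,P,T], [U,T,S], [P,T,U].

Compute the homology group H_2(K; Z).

H_2 ≅ 0.

Fix the vertex order P < Q < R < S < T < U and write every simplex with vertices in increasing order. Then dim K = 2 and the simplices of K are:

  0-simplices (6): P, Q, R, S, T, U
  1-simplices (12): PQ, PT, PU, QR, QS, QT, QU, RS, RT, ST, SU, TU
  2-simplices (6): PQT, PTU, QRS, QRT, QSU, STU

giving chain groups C_0 ≅ Z^6, C_1 ≅ Z^12, C_2 ≅ Z^6.

The boundary map ∂_1: C_1 → C_0 maps an edge to its endpoints' difference, ∂[p,q] = q − p. For instance
  ∂QU = U − Q.
The resulting 6×12 matrix has rank 5, and its Smith normal form has invariant factors (1,1,1,1,1).

The boundary map ∂_2: C_2 → C_1 acts by ∂[p,q,r] = [q,r] − [p,r] + [p,q]. For instance
  ∂STU = TU − SU + ST,
  ∂QRS = RS − QS + QR.
The resulting 12×6 matrix has rank 6, and its Smith normal form has invariant factors (1,1,1,1,1,1).

From H_k ≅ ker(∂_k) / im(∂_{k+1}) we obtain:

  H_2: rank ker ∂_2 − rank ∂_3 = (6 − 6) − 0 = 0, and there is no ∂_3, so H_2 = 0.

(K is a triangulation of the cylinder S^1 x I.)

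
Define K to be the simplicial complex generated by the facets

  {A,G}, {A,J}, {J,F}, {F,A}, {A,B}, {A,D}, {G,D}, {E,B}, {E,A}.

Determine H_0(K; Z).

K has 7 vertices, 9 edges.
rank ∂_0 = 0, rank ∂_1 = 6 ⇒ b_0 = 7 − 0 − 6 = 1; all invariant factors of ∂_1 are 1 so no torsion. So H_0 = Z.

H_0 ≅ Z.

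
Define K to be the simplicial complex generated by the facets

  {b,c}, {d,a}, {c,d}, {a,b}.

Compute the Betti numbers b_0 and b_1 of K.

Order the vertices as a < b < c < d. Listing each simplex with vertices in this order, K has dimension 1 with simplices:

  0-simplices (4): a, b, c, d
  1-simplices (4): ab, ad, bc, cd

so the chain groups are C_0 ≅ Z^4, C_1 ≅ Z^4.

The boundary map ∂_1: C_1 → C_0 is given by ∂[p,q] = [q] − [p]. For instance
  ∂ad = d − a.
This gives a 4×4 integer matrix of rank 3; reducing to Smith normal form yields diagonal entries (1,1,1).

Now H_k = ker ∂_k / im ∂_{k+1}, so:

  H_0: rank C_0 − rank ∂_1 = 4 − 3 = 1, and the invariant factors of ∂_1 are all 1, so H_0 ≅ Z.
  H_1: rank ker ∂_1 − rank ∂_2 = (4 − 3) − 0 = 1, and there is no ∂_2, so H_1 ≅ Z.

As a check, the Euler characteristic is 4 − 4 = 0, which agrees with 1 − 1 = 0.

Hence the Betti numbers are b_0 = 1, b_1 = 1.

b_0 = 1, b_1 = 1.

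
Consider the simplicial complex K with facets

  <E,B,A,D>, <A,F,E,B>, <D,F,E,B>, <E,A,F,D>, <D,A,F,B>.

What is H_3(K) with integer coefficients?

Take the total order A < B < D < E < F on the vertex set. Then K (dimension 3) consists of the simplices:

  0-simplices (5): A, B, D, E, F
  1-simplices (10): AB, AD, AE, AF, BD, BE, BF, DE, DF, EF
  2-simplices (10): ABD, ABE, ABF, ADE, ADF, AEF, BDE, BDF, BEF, DEF
  3-simplices (5): ABDE, ABDF, ABEF, ADEF, BDEF

so the chain groups are C_0 ≅ Z^5, C_1 ≅ Z^10, C_2 ≅ Z^10, C_3 ≅ Z^5.

The boundary map ∂_1: C_1 → C_0 is given by ∂[p,q] = [q] − [p]. For instance
  ∂AF = F − A.
This gives a 5×10 integer matrix of rank 4; reducing to Smith normal form yields diagonal entries (1,1,1,1).

The boundary map ∂_2: C_2 → C_1 sends each 2-simplex [p,q,r] to [q,r] − [p,r] + [p,q]. For instance
  ∂ADF = DF − AF + AD,
  ∂ABD = BD − AD + AB.
As a 10×10 matrix over Z this has rank 6, with invariant factors (1,1,1,1,1,1).

The boundary map ∂_3: C_3 → C_2 sends each 3-simplex σ to the alternating sum Σ_i (−1)^i (σ with its i-th vertex removed). For instance
  ∂ABDE = BDE − ADE + ABE − ABD,
  ∂BDEF = DEF − BEF + BDF − BDE.
As a 10×5 matrix over Z this has rank 4, with invariant factors (1,1,1,1).

Reading off H_k = ker ∂_k / im ∂_{k+1}:

  H_3: rank ker ∂_3 − rank ∂_4 = (5 − 4) − 0 = 1, and there is no ∂_4, so H_3 ≅ Z.

H_3 ≅ Z.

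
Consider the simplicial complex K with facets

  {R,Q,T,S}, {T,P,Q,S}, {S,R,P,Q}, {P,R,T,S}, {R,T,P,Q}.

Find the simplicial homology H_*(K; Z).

H_0 = Z,  H_1 = 0,  H_2 = 0,  H_3 = Z.

Fix the vertex order P < Q < R < S < T and write every simplex with vertices in increasing order. Then dim K = 3 and the simplices of K are:

  0-simplices (5): P, Q, R, S, T
  1-simplices (10): PQ, PR, PS, PT, QR, QS, QT, RS, RT, ST
  2-simplices (10): PQR, PQS, PQT, PRS, PRT, PST, QRS, QRT, QST, RST
  3-simplices (5): PQRS, PQRT, PQST, PRST, QRST

so the chain groups are C_0 ≅ Z^5, C_1 ≅ Z^10, C_2 ≅ Z^10, C_3 ≅ Z^5.

The boundary map ∂_1: C_1 → C_0 is given by ∂[p,q] = [q] − [p]. For instance
  ∂PT = T − P.
This gives a 5×10 integer matrix of rank 4; reducing to Smith normal form yields diagonal entries (1,1,1,1).

The boundary map ∂_2: C_2 → C_1 sends each 2-simplex [p,q,r] to [q,r] − [p,r] + [p,q]. For instance
  ∂PQS = QS − PS + PQ,
  ∂PST = ST − PT + PS.
The resulting 10×10 matrix has rank 6, and its Smith normal form has invariant factors (1,1,1,1,1,1).

∂_3: C_3 → C_2 sends each 3-simplex σ to the alternating sum Σ_i (−1)^i (σ with its i-th vertex removed). For instance
  ∂PQST = QST − PST + PQT − PQS,
  ∂PRST = RST − PST + PRT − PRS.
The 10×5 boundary matrix has rank 4 and Smith normal form diag(1,1,1,1).

Computing H_k = (kernel of ∂_k) / (image of ∂_{k+1}):

  H_0: rank C_0 − rank ∂_1 = 5 − 4 = 1, and the invariant factors of ∂_1 are all 1, so H_0 = Z.
  H_1: rank ker ∂_1 − rank ∂_2 = (10 − 4) − 6 = 0, and the invariant factors of ∂_2 are all 1, so H_1 = 0.
  H_2: rank ker ∂_2 − rank ∂_3 = (10 − 6) − 4 = 0, and the invariant factors of ∂_3 are all 1, so H_2 = 0.
  H_3: rank ker ∂_3 − rank ∂_4 = (5 − 4) − 0 = 1, and there is no ∂_4, so H_3 = Z.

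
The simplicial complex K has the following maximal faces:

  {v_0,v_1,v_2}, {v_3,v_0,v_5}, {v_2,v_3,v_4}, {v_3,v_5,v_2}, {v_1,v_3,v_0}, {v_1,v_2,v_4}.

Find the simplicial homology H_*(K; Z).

H_0 ≅ Z,  H_1 ≅ Z,  H_2 = 0.

Take the total order v_0 < v_1 < v_2 < v_3 < v_4 < v_5 on the vertex set. Then K (dimension 2) consists of the simplices:

  0-simplices (6): [v_0], [v_1], [v_2], [v_3], [v_4], [v_5]
  1-simplices (12): [v_0,v_1], [v_0,v_2], [v_0,v_3], [v_0,v_5], [v_1,v_2], [v_1,v_3], [v_1,v_4], [v_2,v_3], [v_2,v_4], [v_2,v_5], [v_3,v_4], [v_3,v_5]
  2-simplices (6): [v_0,v_1,v_2], [v_0,v_1,v_3], [v_0,v_3,v_5], [v_1,v_2,v_4], [v_2,v_3,v_4], [v_2,v_3,v_5]

Hence C_0 ≅ Z^6, C_1 ≅ Z^12, C_2 ≅ Z^6.

Boundary ∂_1: C_1 → C_0 is given by ∂[p,q] = [q] − [p].
The 6×12 boundary matrix has rank 5 and Smith normal form diag(1,1,1,1,1).

Boundary ∂_2: C_2 → C_1 sends each 2-simplex [p,q,r] to [q,r] − [p,r] + [p,q]. For instance
  ∂[v_0,v_3,v_5] = [v_3,v_5] − [v_0,v_5] + [v_0,v_3],
  ∂[v_0,v_1,v_2] = [v_1,v_2] − [v_0,v_2] + [v_0,v_1].
This gives a 12×6 integer matrix of rank 6; reducing to Smith normal form yields diagonal entries (1,1,1,1,1,1).

Reading off H_k = ker ∂_k / im ∂_{k+1}:

  H_0: rank C_0 − rank ∂_1 = 6 − 5 = 1, and the invariant factors of ∂_1 are all 1, so H_0 = Z.
  H_1: rank ker ∂_1 − rank ∂_2 = (12 − 5) − 6 = 1, and the invariant factors of ∂_2 are all 1, so H_1 = Z.
  H_2: rank ker ∂_2 − rank ∂_3 = (6 − 6) − 0 = 0, and there is no ∂_3, so H_2 = 0.

As a check, the Euler characteristic is 6 − 12 + 6 = 0, which agrees with 1 − 1 + 0 = 0.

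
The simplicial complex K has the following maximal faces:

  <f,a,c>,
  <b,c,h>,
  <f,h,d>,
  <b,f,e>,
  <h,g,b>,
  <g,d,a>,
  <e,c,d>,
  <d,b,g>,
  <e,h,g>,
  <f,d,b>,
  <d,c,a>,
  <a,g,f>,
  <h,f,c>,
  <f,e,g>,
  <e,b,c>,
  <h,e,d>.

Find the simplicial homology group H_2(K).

Order the vertices as a < b < c < d < e < f < g < h. Listing each simplex with vertices in this order, K has dimension 2 with simplices:

  0-simplices (8): a, b, c, d, e, f, g, h
  1-simplices (24): ac, ad, af, ag, bc, bd, be, bf, bg, bh, cd, ce, cf, ch, de, df, dg, dh, ef, eg, eh, fg, fh, gh
  2-simplices (16): acd, acf, adg, afg, bce, bch, bdf, bdg, bef, bgh, cde, cfh, deh, dfh, efg, egh

so the chain groups are C_0 ≅ Z^8, C_1 ≅ Z^24, C_2 ≅ Z^16.

∂_1: C_1 → C_0 is given by ∂[p,q] = [q] − [p]. For instance
  ∂bh = h − b.
The 8×24 boundary matrix has rank 7 and Smith normal form diag(1,1,1,1,1,1,1).

The boundary map ∂_2: C_2 → C_1 maps a triangle to the signed sum of its edges. For instance
  ∂dfh = fh − dh + df,
  ∂adg = dg − ag + ad.
The resulting 24×16 matrix has rank 15, and its Smith normal form has invariant factors (1,1,1,1,1,1,1,1,1,1,1,1,1,1,1).

Now H_k = ker ∂_k / im ∂_{k+1}, so:

  H_2: rank ker ∂_2 − rank ∂_3 = (16 − 15) − 0 = 1, and there is no ∂_3, so H_2 ≅ Z.

(K is a triangulation of the torus T^2.)

H_2 = Z.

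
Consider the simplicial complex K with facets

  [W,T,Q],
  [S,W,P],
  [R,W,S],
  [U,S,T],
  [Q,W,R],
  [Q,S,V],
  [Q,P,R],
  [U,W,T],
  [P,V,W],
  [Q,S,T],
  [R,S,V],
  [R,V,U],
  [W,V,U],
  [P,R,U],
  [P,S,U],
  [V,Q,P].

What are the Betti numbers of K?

Take the total order P < Q < R < S < T < U < V < W on the vertex set. Then K (dimension 2) consists of the simplices:

  0-simplices (8): P, Q, R, S, T, U, V, W
  1-simplices (24): PQ, PR, PS, PU, PV, PW, QR, QS, QT, QV, QW, RS, RU, RV, RW, ST, SU, SV, SW, TU, TW, UV, UW, VW
  2-simplices (16): PQR, PQV, PRU, PSU, PSW, PVW, QRW, QST, QSV, QTW, RSV, RSW, RUV, STU, TUW, UVW

giving chain groups C_0 ≅ Z^8, C_1 ≅ Z^24, C_2 ≅ Z^16.

Boundary ∂_1: C_1 → C_0 maps an edge to its endpoints' difference, ∂[p,q] = q − p.
The 8×24 boundary matrix has rank 7 and Smith normal form diag(1,1,1,1,1,1,1).

Boundary ∂_2: C_2 → C_1 sends each 2-simplex [p,q,r] to [q,r] − [p,r] + [p,q]. For instance
  ∂STU = TU − SU + ST,
  ∂QTW = TW − QW + QT.
The resulting 24×16 matrix has rank 15, and its Smith normal form has invariant factors (1,1,1,1,1,1,1,1,1,1,1,1,1,1,1).

Computing H_k = (kernel of ∂_k) / (image of ∂_{k+1}):

  H_0: rank C_0 − rank ∂_1 = 8 − 7 = 1, and the invariant factors of ∂_1 are all 1, so H_0 = Z.
  H_1: rank ker ∂_1 − rank ∂_2 = (24 − 7) − 15 = 2, and the invariant factors of ∂_2 are all 1, so H_1 = Z^2.
  H_2: rank ker ∂_2 − rank ∂_3 = (16 − 15) − 0 = 1, and there is no ∂_3, so H_2 = Z.

(K is a triangulation of the torus T^2.)

Hence the Betti numbers are b_0 = 1, b_1 = 2, b_2 = 1.

b_0 = 1, b_1 = 2, b_2 = 1.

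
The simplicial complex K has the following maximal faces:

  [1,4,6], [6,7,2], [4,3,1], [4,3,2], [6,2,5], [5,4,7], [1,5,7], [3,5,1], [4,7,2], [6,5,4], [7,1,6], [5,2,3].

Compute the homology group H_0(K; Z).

Fix the vertex order 1 < 2 < 3 < 4 < 5 < 6 < 7 and write every simplex with vertices in increasing order. Then dim K = 2 and the simplices of K are:

  0-simplices (7): [1], [2], [3], [4], [5], [6], [7]
  1-simplices (18): [1,3], [1,4], [1,5], [1,6], [1,7], [2,3], [2,4], [2,5], [2,6], [2,7], [3,4], [3,5], [4,5], [4,6], [4,7], [5,6], [5,7], [6,7]
  2-simplices (12): [1,3,4], [1,3,5], [1,4,6], [1,5,7], [1,6,7], [2,3,4], [2,3,5], [2,4,7], [2,5,6], [2,6,7], [4,5,6], [4,5,7]

so the chain groups are C_0 ≅ Z^7, C_1 ≅ Z^18, C_2 ≅ Z^12.

Boundary ∂_1: C_1 → C_0 is given by ∂[p,q] = [q] − [p]. For instance
  ∂[2,4] = [4] − [2].
The 7×18 boundary matrix has rank 6 and Smith normal form diag(1,1,1,1,1,1).

Boundary ∂_2: C_2 → C_1 maps a triangle to the signed sum of its edges. For instance
  ∂[2,6,7] = [6,7] − [2,7] + [2,6],
  ∂[1,4,6] = [4,6] − [1,6] + [1,4].
The resulting 18×12 matrix has rank 12, and its Smith normal form has invariant factors (1,1,1,1,1,1,1,1,1,1,1,2).

Computing H_k = (kernel of ∂_k) / (image of ∂_{k+1}):

  H_0: rank C_0 − rank ∂_1 = 7 − 6 = 1, and the invariant factors of ∂_1 are all 1, so H_0 = Z.

H_0 = Z.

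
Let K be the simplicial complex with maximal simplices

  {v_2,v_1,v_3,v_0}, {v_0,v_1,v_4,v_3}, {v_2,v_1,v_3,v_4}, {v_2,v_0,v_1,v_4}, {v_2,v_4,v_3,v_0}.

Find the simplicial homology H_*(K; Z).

Order the vertices as v_0 < v_1 < v_2 < v_3 < v_4. Listing each simplex with vertices in this order, K has dimension 3 with simplices:

  0-simplices (5): [v_0], [v_1], [v_2], [v_3], [v_4]
  1-simplices (10): [v_0,v_1], [v_0,v_2], [v_0,v_3], [v_0,v_4], [v_1,v_2], [v_1,v_3], [v_1,v_4], [v_2,v_3], [v_2,v_4], [v_3,v_4]
  2-simplices (10): [v_0,v_1,v_2], [v_0,v_1,v_3], [v_0,v_1,v_4], [v_0,v_2,v_3], [v_0,v_2,v_4], [v_0,v_3,v_4], [v_1,v_2,v_3], [v_1,v_2,v_4], [v_1,v_3,v_4], [v_2,v_3,v_4]
  3-simplices (5): [v_0,v_1,v_2,v_3], [v_0,v_1,v_2,v_4], [v_0,v_1,v_3,v_4], [v_0,v_2,v_3,v_4], [v_1,v_2,v_3,v_4]

so the chain groups are C_0 ≅ Z^5, C_1 ≅ Z^10, C_2 ≅ Z^10, C_3 ≅ Z^5.

The boundary map ∂_1: C_1 → C_0 sends each edge [p,q] (with p < q) to q − p.
This gives a 5×10 integer matrix of rank 4; reducing to Smith normal form yields diagonal entries (1,1,1,1).

The boundary map ∂_2: C_2 → C_1 sends each 2-simplex [p,q,r] to [q,r] − [p,r] + [p,q]. For instance
  ∂[v_1,v_2,v_3] = [v_2,v_3] − [v_1,v_3] + [v_1,v_2],
  ∂[v_0,v_1,v_4] = [v_1,v_4] − [v_0,v_4] + [v_0,v_1].
As a 10×10 matrix over Z this has rank 6, with invariant factors (1,1,1,1,1,1).

Boundary ∂_3: C_3 → C_2 sends each 3-simplex σ to the alternating sum Σ_i (−1)^i (σ with its i-th vertex removed). For instance
  ∂[v_0,v_1,v_2,v_4] = [v_1,v_2,v_4] − [v_0,v_2,v_4] + [v_0,v_1,v_4] − [v_0,v_1,v_2],
  ∂[v_0,v_1,v_3,v_4] = [v_1,v_3,v_4] − [v_0,v_3,v_4] + [v_0,v_1,v_4] − [v_0,v_1,v_3].
This gives a 10×5 integer matrix of rank 4; reducing to Smith normal form yields diagonal entries (1,1,1,1).

Reading off H_k = ker ∂_k / im ∂_{k+1}:

  H_0: rank C_0 − rank ∂_1 = 5 − 4 = 1, and the invariant factors of ∂_1 are all 1, so H_0 = Z.
  H_1: rank ker ∂_1 − rank ∂_2 = (10 − 4) − 6 = 0, and the invariant factors of ∂_2 are all 1, so H_1 = 0.
  H_2: rank ker ∂_2 − rank ∂_3 = (10 − 6) − 4 = 0, and the invariant factors of ∂_3 are all 1, so H_2 = 0.
  H_3: rank ker ∂_3 − rank ∂_4 = (5 − 4) − 0 = 1, and there is no ∂_4, so H_3 = Z.

H_0 = Z,  H_1 = 0,  H_2 = 0,  H_3 = Z.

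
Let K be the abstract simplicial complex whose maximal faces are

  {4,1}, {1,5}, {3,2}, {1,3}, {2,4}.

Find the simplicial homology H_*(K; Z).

We work with the vertex ordering 1 < 2 < 3 < 4 < 5. The simplices of K, each written with vertices in increasing order, are:

  0-simplices (5): [1], [2], [3], [4], [5]
  1-simplices (5): [1,3], [1,4], [1,5], [2,3], [2,4]

Hence C_0 ≅ Z^5, C_1 ≅ Z^5.

The boundary map ∂_1: C_1 → C_0 is given by ∂[p,q] = [q] − [p]. For instance
  ∂[2,3] = [3] − [2].
The 5×5 boundary matrix has rank 4 and Smith normal form diag(1,1,1,1).

Now H_k = ker ∂_k / im ∂_{k+1}, so:

  H_0: rank C_0 − rank ∂_1 = 5 − 4 = 1, and the invariant factors of ∂_1 are all 1, so H_0 ≅ Z.
  H_1: rank ker ∂_1 − rank ∂_2 = (5 − 4) − 0 = 1, and there is no ∂_2, so H_1 ≅ Z.

H_0 = Z,  H_1 = Z.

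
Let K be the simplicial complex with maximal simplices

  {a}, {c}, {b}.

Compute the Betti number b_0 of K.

b_0 = 3.

We work with the vertex ordering a < b < c. The simplices of K, each written with vertices in increasing order, are:

  0-simplices (3): a, b, c

Hence C_0 ≅ Z^3.

Computing H_k = (kernel of ∂_k) / (image of ∂_{k+1}):

  H_0: rank C_0 − rank ∂_1 = 3 − 0 = 3, and there is no ∂_1, so H_0 ≅ Z^3.

Hence the Betti numbers are b_0 = 3.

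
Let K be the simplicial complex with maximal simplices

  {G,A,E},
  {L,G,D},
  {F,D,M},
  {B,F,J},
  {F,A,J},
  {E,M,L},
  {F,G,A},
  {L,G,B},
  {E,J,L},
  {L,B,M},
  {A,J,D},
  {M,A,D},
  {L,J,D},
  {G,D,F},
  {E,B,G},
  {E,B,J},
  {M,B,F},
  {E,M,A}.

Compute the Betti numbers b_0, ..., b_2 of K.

Take the total order A < B < D < E < F < G < J < L < M on the vertex set. Then K (dimension 2) consists of the simplices:

  0-simplices (9): A, B, D, E, F, G, J, L, M
  1-simplices (27): AD, AE, AF, AG, AJ, AM, BE, BF, BG, BJ, BL, BM, DF, DG, DJ, DL, DM, EG, EJ, EL, EM, FG, FJ, FM, GL, JL, LM
  2-simplices (18): ADJ, ADM, AEG, AEM, AFG, AFJ, BEG, BEJ, BFJ, BFM, BGL, BLM, DFG, DFM, DGL, DJL, EJL, ELM

Hence C_0 ≅ Z^9, C_1 ≅ Z^27, C_2 ≅ Z^18.

∂_1: C_1 → C_0 is given by ∂[p,q] = [q] − [p].
This gives a 9×27 integer matrix of rank 8; reducing to Smith normal form yields diagonal entries (1,1,1,1,1,1,1,1).

Boundary ∂_2: C_2 → C_1 sends each 2-simplex [p,q,r] to [q,r] − [p,r] + [p,q]. For instance
  ∂ADM = DM − AM + AD,
  ∂AEG = EG − AG + AE.
The resulting 27×18 matrix has rank 18, and its Smith normal form has invariant factors (1,1,1,1,1,1,1,1,1,1,1,1,1,1,1,1,1,2).

From H_k ≅ ker(∂_k) / im(∂_{k+1}) we obtain:

  H_0: rank C_0 − rank ∂_1 = 9 − 8 = 1, and the invariant factors of ∂_1 are all 1, so H_0 ≅ Z.
  H_1: rank ker ∂_1 − rank ∂_2 = (27 − 8) − 18 = 1, and ∂_2 has invariant factor 2 > 1, so H_1 ≅ Z ⊕ Z/2.
  H_2: rank ker ∂_2 − rank ∂_3 = (18 − 18) − 0 = 0, and there is no ∂_3, so H_2 ≅ 0.

As a check, the Euler characteristic is 9 − 27 + 18 = 0, which agrees with 1 − 1 + 0 = 0.
(K is a triangulation of the Klein bottle.)

Hence the Betti numbers are b_0 = 1, b_1 = 1, b_2 = 0.

b_0 = 1, b_1 = 1, b_2 = 0.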